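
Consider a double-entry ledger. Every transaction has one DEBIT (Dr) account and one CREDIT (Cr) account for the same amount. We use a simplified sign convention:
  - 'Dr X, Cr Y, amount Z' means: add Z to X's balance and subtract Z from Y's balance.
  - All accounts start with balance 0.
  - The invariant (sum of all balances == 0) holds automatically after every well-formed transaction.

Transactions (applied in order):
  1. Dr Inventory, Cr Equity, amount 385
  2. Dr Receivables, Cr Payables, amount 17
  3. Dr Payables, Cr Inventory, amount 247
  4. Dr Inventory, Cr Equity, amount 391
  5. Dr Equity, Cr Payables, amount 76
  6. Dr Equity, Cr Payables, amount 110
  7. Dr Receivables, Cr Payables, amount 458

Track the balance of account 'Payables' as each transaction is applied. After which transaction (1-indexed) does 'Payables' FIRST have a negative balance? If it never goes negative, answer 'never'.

After txn 1: Payables=0
After txn 2: Payables=-17

Answer: 2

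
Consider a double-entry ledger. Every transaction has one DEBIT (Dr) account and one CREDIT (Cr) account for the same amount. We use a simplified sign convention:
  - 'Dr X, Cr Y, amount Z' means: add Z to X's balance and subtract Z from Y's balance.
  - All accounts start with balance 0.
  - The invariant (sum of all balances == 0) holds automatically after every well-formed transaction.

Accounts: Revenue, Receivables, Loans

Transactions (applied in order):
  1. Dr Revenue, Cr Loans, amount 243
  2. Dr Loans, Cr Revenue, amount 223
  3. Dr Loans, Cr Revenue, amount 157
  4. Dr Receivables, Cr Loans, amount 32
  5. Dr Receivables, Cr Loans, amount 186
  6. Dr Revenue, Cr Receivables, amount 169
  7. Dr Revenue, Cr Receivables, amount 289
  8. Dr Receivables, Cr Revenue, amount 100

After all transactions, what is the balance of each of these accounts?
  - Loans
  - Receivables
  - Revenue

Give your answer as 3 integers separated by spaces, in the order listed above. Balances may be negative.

Answer: -81 -140 221

Derivation:
After txn 1 (Dr Revenue, Cr Loans, amount 243): Loans=-243 Revenue=243
After txn 2 (Dr Loans, Cr Revenue, amount 223): Loans=-20 Revenue=20
After txn 3 (Dr Loans, Cr Revenue, amount 157): Loans=137 Revenue=-137
After txn 4 (Dr Receivables, Cr Loans, amount 32): Loans=105 Receivables=32 Revenue=-137
After txn 5 (Dr Receivables, Cr Loans, amount 186): Loans=-81 Receivables=218 Revenue=-137
After txn 6 (Dr Revenue, Cr Receivables, amount 169): Loans=-81 Receivables=49 Revenue=32
After txn 7 (Dr Revenue, Cr Receivables, amount 289): Loans=-81 Receivables=-240 Revenue=321
After txn 8 (Dr Receivables, Cr Revenue, amount 100): Loans=-81 Receivables=-140 Revenue=221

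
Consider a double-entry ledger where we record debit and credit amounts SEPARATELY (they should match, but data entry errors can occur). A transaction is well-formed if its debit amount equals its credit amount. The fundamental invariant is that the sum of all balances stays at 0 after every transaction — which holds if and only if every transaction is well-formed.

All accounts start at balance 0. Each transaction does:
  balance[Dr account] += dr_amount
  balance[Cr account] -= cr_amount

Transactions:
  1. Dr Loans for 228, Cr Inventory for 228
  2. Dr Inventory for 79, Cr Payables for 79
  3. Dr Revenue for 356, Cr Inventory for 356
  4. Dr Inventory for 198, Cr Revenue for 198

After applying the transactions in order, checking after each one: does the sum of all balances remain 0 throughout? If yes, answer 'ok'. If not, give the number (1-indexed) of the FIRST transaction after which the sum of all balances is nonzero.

After txn 1: dr=228 cr=228 sum_balances=0
After txn 2: dr=79 cr=79 sum_balances=0
After txn 3: dr=356 cr=356 sum_balances=0
After txn 4: dr=198 cr=198 sum_balances=0

Answer: ok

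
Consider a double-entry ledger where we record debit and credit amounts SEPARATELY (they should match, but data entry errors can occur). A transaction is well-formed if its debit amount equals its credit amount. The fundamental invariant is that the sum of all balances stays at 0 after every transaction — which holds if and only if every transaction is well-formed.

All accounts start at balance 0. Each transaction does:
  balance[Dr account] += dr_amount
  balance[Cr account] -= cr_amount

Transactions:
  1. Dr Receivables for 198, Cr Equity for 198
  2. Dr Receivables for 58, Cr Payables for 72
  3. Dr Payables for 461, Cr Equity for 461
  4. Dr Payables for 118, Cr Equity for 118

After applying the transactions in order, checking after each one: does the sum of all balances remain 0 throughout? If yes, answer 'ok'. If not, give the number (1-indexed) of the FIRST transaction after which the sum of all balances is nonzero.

After txn 1: dr=198 cr=198 sum_balances=0
After txn 2: dr=58 cr=72 sum_balances=-14
After txn 3: dr=461 cr=461 sum_balances=-14
After txn 4: dr=118 cr=118 sum_balances=-14

Answer: 2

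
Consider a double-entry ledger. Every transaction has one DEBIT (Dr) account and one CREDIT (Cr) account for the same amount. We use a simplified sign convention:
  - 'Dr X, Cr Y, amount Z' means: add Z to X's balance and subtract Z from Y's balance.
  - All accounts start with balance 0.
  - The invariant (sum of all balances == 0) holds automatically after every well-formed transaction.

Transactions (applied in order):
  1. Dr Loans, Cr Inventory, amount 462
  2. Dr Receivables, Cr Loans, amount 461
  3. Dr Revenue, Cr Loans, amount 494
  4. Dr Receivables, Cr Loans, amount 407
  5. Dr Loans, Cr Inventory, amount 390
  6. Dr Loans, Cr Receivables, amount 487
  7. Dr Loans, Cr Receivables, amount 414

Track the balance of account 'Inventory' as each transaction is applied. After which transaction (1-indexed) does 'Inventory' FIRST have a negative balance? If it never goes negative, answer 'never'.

Answer: 1

Derivation:
After txn 1: Inventory=-462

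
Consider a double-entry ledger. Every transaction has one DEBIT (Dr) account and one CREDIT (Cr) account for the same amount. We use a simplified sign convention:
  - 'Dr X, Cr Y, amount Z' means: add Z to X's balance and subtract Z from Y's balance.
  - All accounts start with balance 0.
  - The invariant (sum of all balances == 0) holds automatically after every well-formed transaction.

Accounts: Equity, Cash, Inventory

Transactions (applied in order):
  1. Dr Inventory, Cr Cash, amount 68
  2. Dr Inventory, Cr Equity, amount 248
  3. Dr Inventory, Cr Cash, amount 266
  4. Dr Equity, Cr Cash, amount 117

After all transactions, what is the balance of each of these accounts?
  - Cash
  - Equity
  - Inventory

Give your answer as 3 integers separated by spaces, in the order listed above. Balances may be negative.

After txn 1 (Dr Inventory, Cr Cash, amount 68): Cash=-68 Inventory=68
After txn 2 (Dr Inventory, Cr Equity, amount 248): Cash=-68 Equity=-248 Inventory=316
After txn 3 (Dr Inventory, Cr Cash, amount 266): Cash=-334 Equity=-248 Inventory=582
After txn 4 (Dr Equity, Cr Cash, amount 117): Cash=-451 Equity=-131 Inventory=582

Answer: -451 -131 582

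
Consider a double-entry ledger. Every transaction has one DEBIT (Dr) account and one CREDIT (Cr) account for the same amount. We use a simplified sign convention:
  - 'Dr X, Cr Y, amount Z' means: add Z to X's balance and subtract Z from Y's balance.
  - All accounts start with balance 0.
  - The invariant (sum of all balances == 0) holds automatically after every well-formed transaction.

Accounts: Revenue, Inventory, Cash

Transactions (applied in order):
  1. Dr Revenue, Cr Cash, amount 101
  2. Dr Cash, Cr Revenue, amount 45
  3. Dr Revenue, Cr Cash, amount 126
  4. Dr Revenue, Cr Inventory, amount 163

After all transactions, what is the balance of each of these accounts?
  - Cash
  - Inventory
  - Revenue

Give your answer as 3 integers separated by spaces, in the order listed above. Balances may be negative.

After txn 1 (Dr Revenue, Cr Cash, amount 101): Cash=-101 Revenue=101
After txn 2 (Dr Cash, Cr Revenue, amount 45): Cash=-56 Revenue=56
After txn 3 (Dr Revenue, Cr Cash, amount 126): Cash=-182 Revenue=182
After txn 4 (Dr Revenue, Cr Inventory, amount 163): Cash=-182 Inventory=-163 Revenue=345

Answer: -182 -163 345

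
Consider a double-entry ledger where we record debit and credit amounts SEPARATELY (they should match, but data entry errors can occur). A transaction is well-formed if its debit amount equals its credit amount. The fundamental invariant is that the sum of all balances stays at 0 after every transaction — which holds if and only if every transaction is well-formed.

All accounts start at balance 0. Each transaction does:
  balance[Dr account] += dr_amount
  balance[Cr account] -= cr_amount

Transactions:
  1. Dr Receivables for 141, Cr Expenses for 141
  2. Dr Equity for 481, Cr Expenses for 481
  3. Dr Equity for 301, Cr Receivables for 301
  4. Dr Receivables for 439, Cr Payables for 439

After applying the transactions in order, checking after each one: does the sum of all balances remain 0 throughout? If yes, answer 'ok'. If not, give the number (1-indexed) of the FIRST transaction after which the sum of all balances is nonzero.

Answer: ok

Derivation:
After txn 1: dr=141 cr=141 sum_balances=0
After txn 2: dr=481 cr=481 sum_balances=0
After txn 3: dr=301 cr=301 sum_balances=0
After txn 4: dr=439 cr=439 sum_balances=0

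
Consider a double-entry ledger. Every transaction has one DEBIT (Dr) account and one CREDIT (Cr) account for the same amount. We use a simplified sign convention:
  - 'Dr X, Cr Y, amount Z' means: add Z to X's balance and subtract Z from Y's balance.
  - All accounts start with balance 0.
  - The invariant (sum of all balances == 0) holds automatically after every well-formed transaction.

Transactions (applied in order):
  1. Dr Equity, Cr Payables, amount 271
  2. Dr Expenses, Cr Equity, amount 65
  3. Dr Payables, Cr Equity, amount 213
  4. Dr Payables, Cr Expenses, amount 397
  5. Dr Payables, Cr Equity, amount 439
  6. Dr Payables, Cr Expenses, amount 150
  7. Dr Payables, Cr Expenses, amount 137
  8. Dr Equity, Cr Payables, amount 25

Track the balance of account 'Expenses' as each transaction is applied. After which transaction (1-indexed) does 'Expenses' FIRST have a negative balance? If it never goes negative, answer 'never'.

Answer: 4

Derivation:
After txn 1: Expenses=0
After txn 2: Expenses=65
After txn 3: Expenses=65
After txn 4: Expenses=-332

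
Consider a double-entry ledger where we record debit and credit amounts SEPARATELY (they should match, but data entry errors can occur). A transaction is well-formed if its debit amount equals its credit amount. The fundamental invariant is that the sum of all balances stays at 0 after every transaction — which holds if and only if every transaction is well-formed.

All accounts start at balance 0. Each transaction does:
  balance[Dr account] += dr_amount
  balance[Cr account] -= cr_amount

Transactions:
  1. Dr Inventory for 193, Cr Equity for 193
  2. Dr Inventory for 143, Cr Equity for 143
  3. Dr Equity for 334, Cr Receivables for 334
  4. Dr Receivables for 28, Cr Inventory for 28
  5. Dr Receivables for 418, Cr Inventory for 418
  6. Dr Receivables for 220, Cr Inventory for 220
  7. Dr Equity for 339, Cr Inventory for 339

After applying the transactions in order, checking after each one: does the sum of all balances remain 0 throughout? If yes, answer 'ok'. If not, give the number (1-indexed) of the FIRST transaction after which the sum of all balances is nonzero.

After txn 1: dr=193 cr=193 sum_balances=0
After txn 2: dr=143 cr=143 sum_balances=0
After txn 3: dr=334 cr=334 sum_balances=0
After txn 4: dr=28 cr=28 sum_balances=0
After txn 5: dr=418 cr=418 sum_balances=0
After txn 6: dr=220 cr=220 sum_balances=0
After txn 7: dr=339 cr=339 sum_balances=0

Answer: ok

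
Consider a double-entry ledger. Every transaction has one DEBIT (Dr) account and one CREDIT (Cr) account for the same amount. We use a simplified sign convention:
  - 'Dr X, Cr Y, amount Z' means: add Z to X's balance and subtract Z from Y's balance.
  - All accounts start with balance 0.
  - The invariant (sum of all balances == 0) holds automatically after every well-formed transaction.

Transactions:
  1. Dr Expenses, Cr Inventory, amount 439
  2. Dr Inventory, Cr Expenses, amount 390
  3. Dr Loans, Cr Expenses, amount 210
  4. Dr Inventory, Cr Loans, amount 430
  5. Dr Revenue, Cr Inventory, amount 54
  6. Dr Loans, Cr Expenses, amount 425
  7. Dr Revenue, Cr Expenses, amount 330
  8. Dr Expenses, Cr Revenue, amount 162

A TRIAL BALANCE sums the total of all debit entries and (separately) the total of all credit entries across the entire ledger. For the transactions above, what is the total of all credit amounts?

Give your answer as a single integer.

Txn 1: credit+=439
Txn 2: credit+=390
Txn 3: credit+=210
Txn 4: credit+=430
Txn 5: credit+=54
Txn 6: credit+=425
Txn 7: credit+=330
Txn 8: credit+=162
Total credits = 2440

Answer: 2440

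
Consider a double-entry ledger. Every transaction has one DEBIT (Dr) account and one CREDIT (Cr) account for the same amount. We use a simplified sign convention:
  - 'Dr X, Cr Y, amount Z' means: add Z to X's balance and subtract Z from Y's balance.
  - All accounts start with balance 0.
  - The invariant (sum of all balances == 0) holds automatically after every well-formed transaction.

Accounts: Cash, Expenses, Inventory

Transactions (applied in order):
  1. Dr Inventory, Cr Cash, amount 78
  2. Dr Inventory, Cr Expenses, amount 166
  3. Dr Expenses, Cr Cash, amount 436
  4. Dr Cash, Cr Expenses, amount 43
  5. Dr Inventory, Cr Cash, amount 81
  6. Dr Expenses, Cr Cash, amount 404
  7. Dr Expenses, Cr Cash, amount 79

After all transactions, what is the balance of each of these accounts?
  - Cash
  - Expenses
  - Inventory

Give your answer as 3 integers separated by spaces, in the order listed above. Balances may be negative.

After txn 1 (Dr Inventory, Cr Cash, amount 78): Cash=-78 Inventory=78
After txn 2 (Dr Inventory, Cr Expenses, amount 166): Cash=-78 Expenses=-166 Inventory=244
After txn 3 (Dr Expenses, Cr Cash, amount 436): Cash=-514 Expenses=270 Inventory=244
After txn 4 (Dr Cash, Cr Expenses, amount 43): Cash=-471 Expenses=227 Inventory=244
After txn 5 (Dr Inventory, Cr Cash, amount 81): Cash=-552 Expenses=227 Inventory=325
After txn 6 (Dr Expenses, Cr Cash, amount 404): Cash=-956 Expenses=631 Inventory=325
After txn 7 (Dr Expenses, Cr Cash, amount 79): Cash=-1035 Expenses=710 Inventory=325

Answer: -1035 710 325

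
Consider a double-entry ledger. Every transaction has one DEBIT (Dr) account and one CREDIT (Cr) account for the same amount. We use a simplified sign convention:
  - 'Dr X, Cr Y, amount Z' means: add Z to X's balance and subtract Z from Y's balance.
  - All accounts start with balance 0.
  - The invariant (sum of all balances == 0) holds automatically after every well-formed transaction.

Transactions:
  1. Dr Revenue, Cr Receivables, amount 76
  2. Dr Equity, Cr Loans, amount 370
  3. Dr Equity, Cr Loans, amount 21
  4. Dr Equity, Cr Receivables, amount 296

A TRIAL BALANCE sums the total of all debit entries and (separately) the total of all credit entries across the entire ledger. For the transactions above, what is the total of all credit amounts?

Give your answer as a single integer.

Answer: 763

Derivation:
Txn 1: credit+=76
Txn 2: credit+=370
Txn 3: credit+=21
Txn 4: credit+=296
Total credits = 763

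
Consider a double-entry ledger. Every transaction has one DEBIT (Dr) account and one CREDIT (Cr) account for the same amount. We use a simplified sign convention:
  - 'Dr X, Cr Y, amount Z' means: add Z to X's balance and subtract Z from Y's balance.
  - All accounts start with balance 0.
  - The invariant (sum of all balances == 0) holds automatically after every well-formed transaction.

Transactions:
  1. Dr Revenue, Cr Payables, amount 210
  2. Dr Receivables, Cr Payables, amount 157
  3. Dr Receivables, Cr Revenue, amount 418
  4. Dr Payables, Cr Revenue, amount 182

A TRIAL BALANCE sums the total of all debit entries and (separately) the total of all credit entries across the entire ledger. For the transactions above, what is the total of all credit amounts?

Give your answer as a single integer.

Answer: 967

Derivation:
Txn 1: credit+=210
Txn 2: credit+=157
Txn 3: credit+=418
Txn 4: credit+=182
Total credits = 967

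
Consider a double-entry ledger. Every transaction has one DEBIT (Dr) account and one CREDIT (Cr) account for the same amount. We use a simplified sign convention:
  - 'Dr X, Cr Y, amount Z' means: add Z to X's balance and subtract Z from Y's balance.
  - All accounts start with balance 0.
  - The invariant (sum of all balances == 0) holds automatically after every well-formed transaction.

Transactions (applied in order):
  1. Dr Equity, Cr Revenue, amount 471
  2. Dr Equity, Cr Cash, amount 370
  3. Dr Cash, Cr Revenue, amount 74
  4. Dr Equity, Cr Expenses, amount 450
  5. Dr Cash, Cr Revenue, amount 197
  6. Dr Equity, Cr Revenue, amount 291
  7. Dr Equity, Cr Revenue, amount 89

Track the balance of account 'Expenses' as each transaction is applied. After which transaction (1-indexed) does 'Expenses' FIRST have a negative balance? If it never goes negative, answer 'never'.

After txn 1: Expenses=0
After txn 2: Expenses=0
After txn 3: Expenses=0
After txn 4: Expenses=-450

Answer: 4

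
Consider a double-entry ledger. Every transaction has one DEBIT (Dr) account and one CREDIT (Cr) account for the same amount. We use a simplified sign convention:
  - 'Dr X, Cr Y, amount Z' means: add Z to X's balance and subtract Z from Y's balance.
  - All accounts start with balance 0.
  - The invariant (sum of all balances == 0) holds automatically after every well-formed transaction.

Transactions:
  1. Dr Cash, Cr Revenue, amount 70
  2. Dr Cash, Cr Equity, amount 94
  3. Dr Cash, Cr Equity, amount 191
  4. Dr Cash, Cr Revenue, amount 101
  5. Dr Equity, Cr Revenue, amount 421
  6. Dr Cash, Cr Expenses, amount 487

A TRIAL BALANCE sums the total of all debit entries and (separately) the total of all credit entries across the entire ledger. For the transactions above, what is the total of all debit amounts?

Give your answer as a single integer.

Txn 1: debit+=70
Txn 2: debit+=94
Txn 3: debit+=191
Txn 4: debit+=101
Txn 5: debit+=421
Txn 6: debit+=487
Total debits = 1364

Answer: 1364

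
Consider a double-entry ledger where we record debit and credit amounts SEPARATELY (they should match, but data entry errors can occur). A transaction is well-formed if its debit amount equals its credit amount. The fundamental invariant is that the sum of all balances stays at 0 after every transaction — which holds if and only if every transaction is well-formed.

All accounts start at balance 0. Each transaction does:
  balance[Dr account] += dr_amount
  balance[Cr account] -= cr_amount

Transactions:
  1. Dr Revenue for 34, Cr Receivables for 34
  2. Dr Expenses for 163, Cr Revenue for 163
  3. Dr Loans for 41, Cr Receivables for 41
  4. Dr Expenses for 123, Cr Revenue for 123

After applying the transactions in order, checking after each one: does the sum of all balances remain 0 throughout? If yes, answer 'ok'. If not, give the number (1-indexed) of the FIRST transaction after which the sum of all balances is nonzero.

Answer: ok

Derivation:
After txn 1: dr=34 cr=34 sum_balances=0
After txn 2: dr=163 cr=163 sum_balances=0
After txn 3: dr=41 cr=41 sum_balances=0
After txn 4: dr=123 cr=123 sum_balances=0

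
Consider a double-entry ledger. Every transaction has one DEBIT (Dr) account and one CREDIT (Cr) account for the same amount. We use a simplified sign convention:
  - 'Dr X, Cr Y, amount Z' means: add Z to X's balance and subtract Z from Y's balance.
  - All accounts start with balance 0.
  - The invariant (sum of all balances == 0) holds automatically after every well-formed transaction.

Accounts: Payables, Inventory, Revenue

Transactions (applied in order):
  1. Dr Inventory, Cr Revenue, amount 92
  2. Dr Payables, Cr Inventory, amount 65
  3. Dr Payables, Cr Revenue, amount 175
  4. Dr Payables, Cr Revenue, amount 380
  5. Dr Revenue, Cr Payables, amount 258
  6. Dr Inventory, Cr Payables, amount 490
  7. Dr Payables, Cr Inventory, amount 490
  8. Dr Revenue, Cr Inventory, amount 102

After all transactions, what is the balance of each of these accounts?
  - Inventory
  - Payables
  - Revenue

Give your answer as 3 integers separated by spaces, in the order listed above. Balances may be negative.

Answer: -75 362 -287

Derivation:
After txn 1 (Dr Inventory, Cr Revenue, amount 92): Inventory=92 Revenue=-92
After txn 2 (Dr Payables, Cr Inventory, amount 65): Inventory=27 Payables=65 Revenue=-92
After txn 3 (Dr Payables, Cr Revenue, amount 175): Inventory=27 Payables=240 Revenue=-267
After txn 4 (Dr Payables, Cr Revenue, amount 380): Inventory=27 Payables=620 Revenue=-647
After txn 5 (Dr Revenue, Cr Payables, amount 258): Inventory=27 Payables=362 Revenue=-389
After txn 6 (Dr Inventory, Cr Payables, amount 490): Inventory=517 Payables=-128 Revenue=-389
After txn 7 (Dr Payables, Cr Inventory, amount 490): Inventory=27 Payables=362 Revenue=-389
After txn 8 (Dr Revenue, Cr Inventory, amount 102): Inventory=-75 Payables=362 Revenue=-287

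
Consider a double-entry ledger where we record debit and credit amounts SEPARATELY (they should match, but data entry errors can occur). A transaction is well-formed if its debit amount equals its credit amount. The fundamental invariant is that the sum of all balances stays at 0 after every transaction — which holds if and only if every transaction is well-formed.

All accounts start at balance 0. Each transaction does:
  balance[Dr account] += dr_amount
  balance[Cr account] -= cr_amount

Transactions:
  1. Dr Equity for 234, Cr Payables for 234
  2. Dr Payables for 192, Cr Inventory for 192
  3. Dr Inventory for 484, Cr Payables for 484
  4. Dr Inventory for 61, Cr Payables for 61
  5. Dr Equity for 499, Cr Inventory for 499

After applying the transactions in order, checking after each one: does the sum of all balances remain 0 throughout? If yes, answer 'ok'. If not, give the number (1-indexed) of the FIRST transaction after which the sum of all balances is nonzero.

Answer: ok

Derivation:
After txn 1: dr=234 cr=234 sum_balances=0
After txn 2: dr=192 cr=192 sum_balances=0
After txn 3: dr=484 cr=484 sum_balances=0
After txn 4: dr=61 cr=61 sum_balances=0
After txn 5: dr=499 cr=499 sum_balances=0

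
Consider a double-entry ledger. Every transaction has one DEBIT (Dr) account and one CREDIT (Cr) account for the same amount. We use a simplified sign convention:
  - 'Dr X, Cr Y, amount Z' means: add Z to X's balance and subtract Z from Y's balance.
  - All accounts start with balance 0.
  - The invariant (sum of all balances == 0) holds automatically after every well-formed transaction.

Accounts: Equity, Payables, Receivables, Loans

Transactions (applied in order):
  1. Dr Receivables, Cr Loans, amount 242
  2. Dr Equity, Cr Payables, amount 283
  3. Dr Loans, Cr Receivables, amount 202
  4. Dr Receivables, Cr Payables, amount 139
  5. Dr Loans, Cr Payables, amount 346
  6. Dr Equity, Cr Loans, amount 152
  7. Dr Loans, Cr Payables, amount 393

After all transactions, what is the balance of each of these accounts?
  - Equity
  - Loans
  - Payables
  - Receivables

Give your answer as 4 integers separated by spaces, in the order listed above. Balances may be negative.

Answer: 435 547 -1161 179

Derivation:
After txn 1 (Dr Receivables, Cr Loans, amount 242): Loans=-242 Receivables=242
After txn 2 (Dr Equity, Cr Payables, amount 283): Equity=283 Loans=-242 Payables=-283 Receivables=242
After txn 3 (Dr Loans, Cr Receivables, amount 202): Equity=283 Loans=-40 Payables=-283 Receivables=40
After txn 4 (Dr Receivables, Cr Payables, amount 139): Equity=283 Loans=-40 Payables=-422 Receivables=179
After txn 5 (Dr Loans, Cr Payables, amount 346): Equity=283 Loans=306 Payables=-768 Receivables=179
After txn 6 (Dr Equity, Cr Loans, amount 152): Equity=435 Loans=154 Payables=-768 Receivables=179
After txn 7 (Dr Loans, Cr Payables, amount 393): Equity=435 Loans=547 Payables=-1161 Receivables=179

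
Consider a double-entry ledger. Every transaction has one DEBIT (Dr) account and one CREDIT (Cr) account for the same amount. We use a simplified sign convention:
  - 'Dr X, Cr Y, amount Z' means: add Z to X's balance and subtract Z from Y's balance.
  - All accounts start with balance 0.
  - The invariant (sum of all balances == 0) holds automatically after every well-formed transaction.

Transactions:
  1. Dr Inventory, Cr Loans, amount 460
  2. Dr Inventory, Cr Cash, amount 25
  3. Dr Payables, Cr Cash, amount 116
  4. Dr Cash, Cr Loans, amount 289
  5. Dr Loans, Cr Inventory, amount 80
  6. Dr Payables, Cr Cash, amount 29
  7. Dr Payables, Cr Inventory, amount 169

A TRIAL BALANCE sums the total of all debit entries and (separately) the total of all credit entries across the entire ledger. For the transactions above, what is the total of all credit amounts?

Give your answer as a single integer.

Txn 1: credit+=460
Txn 2: credit+=25
Txn 3: credit+=116
Txn 4: credit+=289
Txn 5: credit+=80
Txn 6: credit+=29
Txn 7: credit+=169
Total credits = 1168

Answer: 1168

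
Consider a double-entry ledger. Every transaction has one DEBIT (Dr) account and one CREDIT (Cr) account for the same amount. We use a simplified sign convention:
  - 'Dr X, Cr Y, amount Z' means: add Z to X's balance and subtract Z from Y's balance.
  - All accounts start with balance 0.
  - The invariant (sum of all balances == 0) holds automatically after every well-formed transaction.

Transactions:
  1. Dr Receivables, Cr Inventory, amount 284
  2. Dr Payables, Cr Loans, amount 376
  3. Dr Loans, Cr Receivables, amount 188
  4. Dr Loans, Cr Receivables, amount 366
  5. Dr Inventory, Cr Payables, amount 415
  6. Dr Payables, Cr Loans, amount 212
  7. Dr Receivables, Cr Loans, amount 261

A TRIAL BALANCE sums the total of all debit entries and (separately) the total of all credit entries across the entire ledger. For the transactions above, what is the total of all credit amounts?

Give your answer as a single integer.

Answer: 2102

Derivation:
Txn 1: credit+=284
Txn 2: credit+=376
Txn 3: credit+=188
Txn 4: credit+=366
Txn 5: credit+=415
Txn 6: credit+=212
Txn 7: credit+=261
Total credits = 2102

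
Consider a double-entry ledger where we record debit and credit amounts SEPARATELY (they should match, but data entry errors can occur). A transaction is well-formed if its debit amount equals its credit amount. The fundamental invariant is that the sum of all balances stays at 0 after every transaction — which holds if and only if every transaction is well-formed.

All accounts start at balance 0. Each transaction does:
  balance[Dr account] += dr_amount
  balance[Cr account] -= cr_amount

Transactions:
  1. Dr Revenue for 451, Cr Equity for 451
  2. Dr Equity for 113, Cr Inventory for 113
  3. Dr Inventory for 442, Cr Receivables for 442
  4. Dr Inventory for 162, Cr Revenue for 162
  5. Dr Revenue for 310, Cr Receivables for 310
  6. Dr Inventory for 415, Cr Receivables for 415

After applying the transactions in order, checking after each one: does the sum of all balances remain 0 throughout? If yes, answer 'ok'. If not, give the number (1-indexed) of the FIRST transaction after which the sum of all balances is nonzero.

Answer: ok

Derivation:
After txn 1: dr=451 cr=451 sum_balances=0
After txn 2: dr=113 cr=113 sum_balances=0
After txn 3: dr=442 cr=442 sum_balances=0
After txn 4: dr=162 cr=162 sum_balances=0
After txn 5: dr=310 cr=310 sum_balances=0
After txn 6: dr=415 cr=415 sum_balances=0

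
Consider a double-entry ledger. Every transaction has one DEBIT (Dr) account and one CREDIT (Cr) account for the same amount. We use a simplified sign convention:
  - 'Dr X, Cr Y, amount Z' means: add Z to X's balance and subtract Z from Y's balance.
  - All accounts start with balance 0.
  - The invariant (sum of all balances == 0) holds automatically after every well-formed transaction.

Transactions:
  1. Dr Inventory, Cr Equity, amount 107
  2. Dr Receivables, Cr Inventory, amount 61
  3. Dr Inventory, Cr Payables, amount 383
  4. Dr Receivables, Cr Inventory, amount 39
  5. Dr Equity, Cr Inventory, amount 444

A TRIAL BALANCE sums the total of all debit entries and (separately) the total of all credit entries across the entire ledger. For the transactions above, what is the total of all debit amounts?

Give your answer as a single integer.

Answer: 1034

Derivation:
Txn 1: debit+=107
Txn 2: debit+=61
Txn 3: debit+=383
Txn 4: debit+=39
Txn 5: debit+=444
Total debits = 1034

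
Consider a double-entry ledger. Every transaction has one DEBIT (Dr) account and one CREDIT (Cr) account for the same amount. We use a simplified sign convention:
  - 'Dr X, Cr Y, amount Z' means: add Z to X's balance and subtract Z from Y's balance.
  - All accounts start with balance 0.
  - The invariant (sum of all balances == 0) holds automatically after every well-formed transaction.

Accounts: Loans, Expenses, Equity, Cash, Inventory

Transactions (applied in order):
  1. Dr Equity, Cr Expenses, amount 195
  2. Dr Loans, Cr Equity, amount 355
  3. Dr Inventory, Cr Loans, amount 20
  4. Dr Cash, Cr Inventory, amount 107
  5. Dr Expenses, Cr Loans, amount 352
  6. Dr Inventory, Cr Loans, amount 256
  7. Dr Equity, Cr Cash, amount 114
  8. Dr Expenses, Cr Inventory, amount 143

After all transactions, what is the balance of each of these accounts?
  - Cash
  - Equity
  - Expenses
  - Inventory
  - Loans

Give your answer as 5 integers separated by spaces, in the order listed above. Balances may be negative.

Answer: -7 -46 300 26 -273

Derivation:
After txn 1 (Dr Equity, Cr Expenses, amount 195): Equity=195 Expenses=-195
After txn 2 (Dr Loans, Cr Equity, amount 355): Equity=-160 Expenses=-195 Loans=355
After txn 3 (Dr Inventory, Cr Loans, amount 20): Equity=-160 Expenses=-195 Inventory=20 Loans=335
After txn 4 (Dr Cash, Cr Inventory, amount 107): Cash=107 Equity=-160 Expenses=-195 Inventory=-87 Loans=335
After txn 5 (Dr Expenses, Cr Loans, amount 352): Cash=107 Equity=-160 Expenses=157 Inventory=-87 Loans=-17
After txn 6 (Dr Inventory, Cr Loans, amount 256): Cash=107 Equity=-160 Expenses=157 Inventory=169 Loans=-273
After txn 7 (Dr Equity, Cr Cash, amount 114): Cash=-7 Equity=-46 Expenses=157 Inventory=169 Loans=-273
After txn 8 (Dr Expenses, Cr Inventory, amount 143): Cash=-7 Equity=-46 Expenses=300 Inventory=26 Loans=-273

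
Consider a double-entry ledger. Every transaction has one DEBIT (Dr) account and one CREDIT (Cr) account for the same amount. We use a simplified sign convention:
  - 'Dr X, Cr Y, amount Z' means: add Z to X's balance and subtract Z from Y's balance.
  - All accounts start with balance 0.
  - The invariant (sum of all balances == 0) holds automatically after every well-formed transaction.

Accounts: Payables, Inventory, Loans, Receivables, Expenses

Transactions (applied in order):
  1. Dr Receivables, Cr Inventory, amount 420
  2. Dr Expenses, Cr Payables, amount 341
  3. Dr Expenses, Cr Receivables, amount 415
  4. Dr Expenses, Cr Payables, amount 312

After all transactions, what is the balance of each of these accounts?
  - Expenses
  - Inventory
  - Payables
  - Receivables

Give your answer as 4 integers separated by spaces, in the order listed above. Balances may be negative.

Answer: 1068 -420 -653 5

Derivation:
After txn 1 (Dr Receivables, Cr Inventory, amount 420): Inventory=-420 Receivables=420
After txn 2 (Dr Expenses, Cr Payables, amount 341): Expenses=341 Inventory=-420 Payables=-341 Receivables=420
After txn 3 (Dr Expenses, Cr Receivables, amount 415): Expenses=756 Inventory=-420 Payables=-341 Receivables=5
After txn 4 (Dr Expenses, Cr Payables, amount 312): Expenses=1068 Inventory=-420 Payables=-653 Receivables=5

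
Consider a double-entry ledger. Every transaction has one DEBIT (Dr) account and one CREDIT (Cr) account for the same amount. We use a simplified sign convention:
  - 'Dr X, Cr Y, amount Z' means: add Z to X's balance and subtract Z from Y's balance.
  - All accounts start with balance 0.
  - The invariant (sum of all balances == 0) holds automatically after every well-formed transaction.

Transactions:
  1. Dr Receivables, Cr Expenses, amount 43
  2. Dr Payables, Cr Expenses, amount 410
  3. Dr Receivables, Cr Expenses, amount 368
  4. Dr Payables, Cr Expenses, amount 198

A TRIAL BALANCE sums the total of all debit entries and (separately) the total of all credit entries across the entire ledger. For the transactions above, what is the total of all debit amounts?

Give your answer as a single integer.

Answer: 1019

Derivation:
Txn 1: debit+=43
Txn 2: debit+=410
Txn 3: debit+=368
Txn 4: debit+=198
Total debits = 1019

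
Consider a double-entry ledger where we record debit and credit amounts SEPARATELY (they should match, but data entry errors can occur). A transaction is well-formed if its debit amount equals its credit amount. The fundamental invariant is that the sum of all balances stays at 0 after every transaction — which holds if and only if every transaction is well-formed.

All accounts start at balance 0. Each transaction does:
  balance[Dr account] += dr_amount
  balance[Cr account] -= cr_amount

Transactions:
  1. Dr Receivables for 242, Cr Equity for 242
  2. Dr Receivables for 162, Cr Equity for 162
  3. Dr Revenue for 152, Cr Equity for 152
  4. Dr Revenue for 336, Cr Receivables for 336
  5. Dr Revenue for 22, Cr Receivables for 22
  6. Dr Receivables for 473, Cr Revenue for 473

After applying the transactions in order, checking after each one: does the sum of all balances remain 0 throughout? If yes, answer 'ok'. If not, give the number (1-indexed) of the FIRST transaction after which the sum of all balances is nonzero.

After txn 1: dr=242 cr=242 sum_balances=0
After txn 2: dr=162 cr=162 sum_balances=0
After txn 3: dr=152 cr=152 sum_balances=0
After txn 4: dr=336 cr=336 sum_balances=0
After txn 5: dr=22 cr=22 sum_balances=0
After txn 6: dr=473 cr=473 sum_balances=0

Answer: ok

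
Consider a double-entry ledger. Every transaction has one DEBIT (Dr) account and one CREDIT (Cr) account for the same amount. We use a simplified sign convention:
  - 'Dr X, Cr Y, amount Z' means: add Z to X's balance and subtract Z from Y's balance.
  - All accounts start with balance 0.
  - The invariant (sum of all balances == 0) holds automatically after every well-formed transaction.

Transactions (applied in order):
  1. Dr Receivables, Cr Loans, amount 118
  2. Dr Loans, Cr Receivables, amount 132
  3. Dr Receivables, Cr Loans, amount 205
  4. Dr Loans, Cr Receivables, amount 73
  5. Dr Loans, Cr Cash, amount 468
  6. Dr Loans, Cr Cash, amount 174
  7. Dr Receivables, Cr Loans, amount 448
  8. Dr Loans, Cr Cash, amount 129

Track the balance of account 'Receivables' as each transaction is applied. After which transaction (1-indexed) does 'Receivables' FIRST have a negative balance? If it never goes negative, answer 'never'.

Answer: 2

Derivation:
After txn 1: Receivables=118
After txn 2: Receivables=-14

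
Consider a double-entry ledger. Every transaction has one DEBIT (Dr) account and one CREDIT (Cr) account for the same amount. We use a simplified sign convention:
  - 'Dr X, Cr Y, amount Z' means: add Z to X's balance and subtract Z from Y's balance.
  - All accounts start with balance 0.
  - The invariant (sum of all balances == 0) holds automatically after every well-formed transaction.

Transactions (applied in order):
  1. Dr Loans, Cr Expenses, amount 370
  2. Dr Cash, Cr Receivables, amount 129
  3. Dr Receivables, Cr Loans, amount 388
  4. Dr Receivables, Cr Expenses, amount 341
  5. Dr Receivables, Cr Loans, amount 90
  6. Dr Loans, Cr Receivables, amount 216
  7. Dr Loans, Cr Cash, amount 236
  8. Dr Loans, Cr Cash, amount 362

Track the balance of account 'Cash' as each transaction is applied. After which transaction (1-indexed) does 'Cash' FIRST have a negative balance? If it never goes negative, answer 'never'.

Answer: 7

Derivation:
After txn 1: Cash=0
After txn 2: Cash=129
After txn 3: Cash=129
After txn 4: Cash=129
After txn 5: Cash=129
After txn 6: Cash=129
After txn 7: Cash=-107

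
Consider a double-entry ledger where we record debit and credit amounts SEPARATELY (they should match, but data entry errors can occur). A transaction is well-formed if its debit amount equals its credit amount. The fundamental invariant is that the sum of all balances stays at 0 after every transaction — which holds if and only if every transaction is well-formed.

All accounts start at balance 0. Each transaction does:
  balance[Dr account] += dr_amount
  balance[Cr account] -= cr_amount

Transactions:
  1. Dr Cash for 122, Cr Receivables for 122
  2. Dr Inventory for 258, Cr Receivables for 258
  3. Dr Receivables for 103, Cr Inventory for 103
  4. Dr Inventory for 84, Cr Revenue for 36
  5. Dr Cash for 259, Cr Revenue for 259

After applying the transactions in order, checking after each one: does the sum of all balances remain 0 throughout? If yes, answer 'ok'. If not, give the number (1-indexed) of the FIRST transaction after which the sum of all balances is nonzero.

Answer: 4

Derivation:
After txn 1: dr=122 cr=122 sum_balances=0
After txn 2: dr=258 cr=258 sum_balances=0
After txn 3: dr=103 cr=103 sum_balances=0
After txn 4: dr=84 cr=36 sum_balances=48
After txn 5: dr=259 cr=259 sum_balances=48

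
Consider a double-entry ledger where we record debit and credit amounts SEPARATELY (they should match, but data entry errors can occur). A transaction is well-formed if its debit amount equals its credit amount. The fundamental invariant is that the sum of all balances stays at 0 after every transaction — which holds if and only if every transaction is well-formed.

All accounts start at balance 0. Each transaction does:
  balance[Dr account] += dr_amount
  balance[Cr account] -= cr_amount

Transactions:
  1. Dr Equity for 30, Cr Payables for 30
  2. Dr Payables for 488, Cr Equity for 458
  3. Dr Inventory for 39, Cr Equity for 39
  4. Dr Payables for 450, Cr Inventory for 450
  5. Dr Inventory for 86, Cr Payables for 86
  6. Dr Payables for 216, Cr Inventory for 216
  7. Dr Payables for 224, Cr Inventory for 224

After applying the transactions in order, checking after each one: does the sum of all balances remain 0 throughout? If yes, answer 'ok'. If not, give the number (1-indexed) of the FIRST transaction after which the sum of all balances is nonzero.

Answer: 2

Derivation:
After txn 1: dr=30 cr=30 sum_balances=0
After txn 2: dr=488 cr=458 sum_balances=30
After txn 3: dr=39 cr=39 sum_balances=30
After txn 4: dr=450 cr=450 sum_balances=30
After txn 5: dr=86 cr=86 sum_balances=30
After txn 6: dr=216 cr=216 sum_balances=30
After txn 7: dr=224 cr=224 sum_balances=30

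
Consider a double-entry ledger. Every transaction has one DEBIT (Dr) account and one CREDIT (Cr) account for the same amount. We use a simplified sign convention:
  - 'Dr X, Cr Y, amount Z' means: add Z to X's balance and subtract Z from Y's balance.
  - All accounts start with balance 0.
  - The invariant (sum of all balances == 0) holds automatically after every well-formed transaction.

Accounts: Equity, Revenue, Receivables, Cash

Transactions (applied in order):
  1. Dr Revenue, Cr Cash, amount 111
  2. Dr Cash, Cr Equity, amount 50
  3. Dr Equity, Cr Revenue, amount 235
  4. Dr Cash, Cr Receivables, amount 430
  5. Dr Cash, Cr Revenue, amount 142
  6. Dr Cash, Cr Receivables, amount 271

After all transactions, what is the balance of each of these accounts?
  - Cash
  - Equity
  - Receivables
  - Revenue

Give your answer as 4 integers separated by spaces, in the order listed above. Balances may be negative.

After txn 1 (Dr Revenue, Cr Cash, amount 111): Cash=-111 Revenue=111
After txn 2 (Dr Cash, Cr Equity, amount 50): Cash=-61 Equity=-50 Revenue=111
After txn 3 (Dr Equity, Cr Revenue, amount 235): Cash=-61 Equity=185 Revenue=-124
After txn 4 (Dr Cash, Cr Receivables, amount 430): Cash=369 Equity=185 Receivables=-430 Revenue=-124
After txn 5 (Dr Cash, Cr Revenue, amount 142): Cash=511 Equity=185 Receivables=-430 Revenue=-266
After txn 6 (Dr Cash, Cr Receivables, amount 271): Cash=782 Equity=185 Receivables=-701 Revenue=-266

Answer: 782 185 -701 -266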